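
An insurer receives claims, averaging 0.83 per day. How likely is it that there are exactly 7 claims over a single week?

0.1329

Over the interval, μ = 0.83 × 7 = 5.81 (a week = 7 days).
P(N = 7) = e^(−μ) μ^7/7! = e^(−5.81) · 5.81^7/5040 ≈ 0.1329.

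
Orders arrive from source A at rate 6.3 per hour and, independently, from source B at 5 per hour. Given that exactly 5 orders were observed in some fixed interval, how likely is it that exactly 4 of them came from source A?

0.2138

Given the total, each event is independently from source A with probability p = λ_A/(λ_A+λ_B) = 6.3/11.3 ≈ 0.5575.
So K ~ Binomial(5, 6.3/11.3): P(K = 4) = C(5,4) · (6.3/11.3)^4 · (5/11.3)^1 ≈ 0.2138.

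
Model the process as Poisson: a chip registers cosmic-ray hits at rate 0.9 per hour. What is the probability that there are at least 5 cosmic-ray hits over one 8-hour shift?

0.8445

Over the interval, μ = 0.9 × 8 = 7.2 (an 8-hour shift = 8 hours).
P(N ≥ 5) = 1 − P(N ≤ 4) = 1 − Σ_{j=0}^{4} e^(−μ) μ^j/j! ≈ 0.8445.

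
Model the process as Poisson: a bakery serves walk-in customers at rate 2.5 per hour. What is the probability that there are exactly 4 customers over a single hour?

With mean μ = 2.5 per hour,
P(N = 4) = e^(−μ) μ^4/4! = e^(−2.5) · 2.5^4/24 ≈ 0.1336.

0.1336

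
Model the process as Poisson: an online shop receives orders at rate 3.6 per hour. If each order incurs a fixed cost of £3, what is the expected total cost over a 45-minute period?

£8.1

E[N] = 3.6 × 0.75 = 2.7 (a 45-minute period = 0.75 hours); E[cost] = 2.7 × £3 = £8.1.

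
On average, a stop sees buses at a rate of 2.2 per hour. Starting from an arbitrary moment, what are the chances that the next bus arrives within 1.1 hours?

Inter-arrival times are exponential with rate λ = 2.2 per hour.
P(T ≤ 1.1) = 1 − e^(−λt) = 1 − e^(−2.2 × 1.1) = 1 − e^(−2.42) ≈ 0.9111.

0.9111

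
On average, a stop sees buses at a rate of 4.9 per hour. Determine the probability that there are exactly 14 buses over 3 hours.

Over the interval, μ = 4.9 × 3 = 14.7 (3 hours).
P(N = 14) = e^(−μ) μ^14/14! = e^(−14.7) · 14.7^14/87178291200 ≈ 0.1042.

0.1042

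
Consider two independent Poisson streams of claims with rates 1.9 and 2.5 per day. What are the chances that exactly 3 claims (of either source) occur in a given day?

Independent Poisson processes superpose: combined rate λ = 1.9 + 2.5 = 4.4 per day.
So μ = 4.4.
P(N = 3) = e^(−4.4) · 4.4^3/3! ≈ 0.1743.

0.1743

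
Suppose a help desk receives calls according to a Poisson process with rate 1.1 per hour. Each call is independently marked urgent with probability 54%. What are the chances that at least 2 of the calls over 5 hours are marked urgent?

0.7963

Thinning: the calls that are marked urgent themselves form a Poisson process with rate 0.54 × 1.1 = 0.594 per hour.
Over the interval, μ = 0.594 × 5 = 2.97 (5 hours).
P(N ≥ 2) = 1 − P(N ≤ 1) ≈ 0.7963.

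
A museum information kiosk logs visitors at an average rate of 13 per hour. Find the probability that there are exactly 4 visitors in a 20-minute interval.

Over the interval, μ = 13 × 1/3 ≈ 4.33333 (a 20-minute interval = 1/3 hours).
P(N = 4) = e^(−μ) μ^4/4! = e^(−4.33333) · 4.33333^4/24 ≈ 0.1928.

0.1928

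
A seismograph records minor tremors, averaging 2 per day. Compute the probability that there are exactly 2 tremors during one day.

With mean μ = 2 per day,
P(N = 2) = e^(−μ) μ^2/2! = e^(−2) · 2^2/2 ≈ 0.2707.

0.2707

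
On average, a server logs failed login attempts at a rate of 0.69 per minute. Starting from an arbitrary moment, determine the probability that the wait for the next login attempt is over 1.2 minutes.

0.4369

The wait for the next event is exponential with rate λ = 0.69 per minute.
P(T > 1.2) = e^(−λt) = e^(−0.69 × 1.2) = e^(−0.828) ≈ 0.4369.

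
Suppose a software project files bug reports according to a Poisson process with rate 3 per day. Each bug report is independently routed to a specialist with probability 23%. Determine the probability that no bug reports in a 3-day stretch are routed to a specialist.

Thinning: the bug reports that are routed to a specialist themselves form a Poisson process with rate 0.23 × 3 = 0.69 per day.
Over the interval, μ = 0.69 × 3 = 2.07 (a 3-day stretch = 3 days).
P(N = 0) = e^(−2.07) · 2.07^0/0! ≈ 0.1262.

0.1262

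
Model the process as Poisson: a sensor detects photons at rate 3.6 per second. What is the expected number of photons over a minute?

216

E[N] = λt = 3.6 × 60 = 216 (a minute = 60 seconds).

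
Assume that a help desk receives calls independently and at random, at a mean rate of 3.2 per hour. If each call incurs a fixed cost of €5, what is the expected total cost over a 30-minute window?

E[N] = 3.2 × 0.5 = 1.6 (a 30-minute window = 0.5 hours); E[cost] = 1.6 × €5 = €8.

€8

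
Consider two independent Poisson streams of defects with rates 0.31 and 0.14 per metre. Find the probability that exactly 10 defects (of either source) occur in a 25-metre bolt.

0.1164

Independent Poisson processes superpose: combined rate λ = 0.31 + 0.14 = 0.45 per metre.
Over the interval, μ = 0.45 × 25 = 11.25 (a 25-metre bolt = 25 metres).
P(N = 10) = e^(−11.25) · 11.25^10/10! ≈ 0.1164.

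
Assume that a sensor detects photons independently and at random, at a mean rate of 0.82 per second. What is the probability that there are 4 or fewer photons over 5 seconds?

Over the interval, μ = 0.82 × 5 = 4.1 (5 seconds).
P(N ≤ 4) = Σ_{j=0}^{4} e^(−μ) μ^j/j! ≈ 0.6093.

0.6093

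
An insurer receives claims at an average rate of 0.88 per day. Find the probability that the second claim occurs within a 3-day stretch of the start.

Over the interval, μ = 0.88 × 3 = 2.64 (a 3-day stretch = 3 days).
The second arrival falls in the interval iff at least 2 events occur there: P(S_2 ≤ t) = P(N ≥ 2) = 1 − P(N ≤ 1) ≈ 0.7402.

0.7402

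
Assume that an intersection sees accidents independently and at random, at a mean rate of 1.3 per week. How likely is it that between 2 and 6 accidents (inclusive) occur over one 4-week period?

Over the interval, μ = 1.3 × 4 = 5.2 (a 4-week period = 4 weeks).
P(2 ≤ N ≤ 6) = Σ_{j=2}^{6} e^(−5.2) · 5.2^j/j! ≈ 0.6982.

0.6982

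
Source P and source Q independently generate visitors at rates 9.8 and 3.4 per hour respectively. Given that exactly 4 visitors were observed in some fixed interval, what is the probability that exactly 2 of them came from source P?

0.2194

Given the total, each event is independently from source P with probability p = λ_P/(λ_P+λ_Q) = 9.8/13.2 ≈ 0.7424.
So K ~ Binomial(4, 9.8/13.2): P(K = 2) = C(4,2) · (9.8/13.2)^2 · (3.4/13.2)^2 ≈ 0.2194.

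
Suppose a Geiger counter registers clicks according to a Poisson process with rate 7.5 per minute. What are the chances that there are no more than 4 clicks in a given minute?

With mean μ = 7.5 per minute,
P(N ≤ 4) = Σ_{j=0}^{4} e^(−μ) μ^j/j! ≈ 0.1321.

0.1321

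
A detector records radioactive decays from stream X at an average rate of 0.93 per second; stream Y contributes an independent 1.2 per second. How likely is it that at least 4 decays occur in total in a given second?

Independent Poisson processes superpose: combined rate λ = 0.93 + 1.2 = 2.13 per second.
So μ = 2.13.
P(N ≥ 4) = 1 − P(N ≤ 3) ≈ 0.1671.

0.1671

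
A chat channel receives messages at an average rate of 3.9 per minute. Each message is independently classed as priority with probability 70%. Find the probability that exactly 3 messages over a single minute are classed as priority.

Thinning: the messages that are classed as priority themselves form a Poisson process with rate 0.7 × 3.9 = 2.73 per minute.
So μ = 2.73.
P(N = 3) = e^(−2.73) · 2.73^3/3! ≈ 0.2212.

0.2212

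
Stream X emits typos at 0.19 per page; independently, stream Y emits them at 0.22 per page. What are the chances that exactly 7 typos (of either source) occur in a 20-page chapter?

Independent Poisson processes superpose: combined rate λ = 0.19 + 0.22 = 0.41 per page.
Over the interval, μ = 0.41 × 20 = 8.2 (a 20-page chapter = 20 pages).
P(N = 7) = e^(−8.2) · 8.2^7/7! ≈ 0.1358.

0.1358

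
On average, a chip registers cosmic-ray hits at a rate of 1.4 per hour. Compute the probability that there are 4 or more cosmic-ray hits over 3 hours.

Over the interval, μ = 1.4 × 3 = 4.2 (3 hours).
P(N ≥ 4) = 1 − P(N ≤ 3) = 1 − Σ_{j=0}^{3} e^(−μ) μ^j/j! ≈ 0.6046.

0.6046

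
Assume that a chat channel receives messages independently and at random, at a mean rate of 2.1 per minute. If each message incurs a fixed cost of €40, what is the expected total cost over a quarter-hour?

€1260

E[N] = 2.1 × 15 = 31.5 (a quarter-hour = 15 minutes); E[cost] = 31.5 × €40 = €1260.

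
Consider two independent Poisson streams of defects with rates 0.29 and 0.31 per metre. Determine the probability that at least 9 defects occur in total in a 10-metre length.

Independent Poisson processes superpose: combined rate λ = 0.29 + 0.31 = 0.6 per metre.
Over the interval, μ = 0.6 × 10 = 6 (a 10-metre length = 10 metres).
P(N ≥ 9) = 1 − P(N ≤ 8) ≈ 0.1528.

0.1528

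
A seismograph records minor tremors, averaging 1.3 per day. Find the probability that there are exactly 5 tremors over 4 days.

Over the interval, μ = 1.3 × 4 = 5.2 (4 days).
P(N = 5) = e^(−μ) μ^5/5! = e^(−5.2) · 5.2^5/120 ≈ 0.1748.

0.1748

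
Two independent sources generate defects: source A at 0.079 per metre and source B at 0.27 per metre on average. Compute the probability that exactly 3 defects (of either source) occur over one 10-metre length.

0.2161

Independent Poisson processes superpose: combined rate λ = 0.079 + 0.27 = 0.349 per metre.
Over the interval, μ = 0.349 × 10 = 3.49 (a 10-metre length = 10 metres).
P(N = 3) = e^(−3.49) · 3.49^3/3! ≈ 0.2161.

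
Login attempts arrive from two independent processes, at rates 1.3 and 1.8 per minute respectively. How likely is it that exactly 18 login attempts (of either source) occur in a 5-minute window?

Independent Poisson processes superpose: combined rate λ = 1.3 + 1.8 = 3.1 per minute.
Over the interval, μ = 3.1 × 5 = 15.5 (a 5-minute window = 5 minutes).
P(N = 18) = e^(−15.5) · 15.5^18/18! ≈ 0.0773.

0.0773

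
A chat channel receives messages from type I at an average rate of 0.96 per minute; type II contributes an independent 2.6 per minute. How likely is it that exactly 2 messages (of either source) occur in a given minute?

0.1802

Independent Poisson processes superpose: combined rate λ = 0.96 + 2.6 = 3.56 per minute.
So μ = 3.56.
P(N = 2) = e^(−3.56) · 3.56^2/2! ≈ 0.1802.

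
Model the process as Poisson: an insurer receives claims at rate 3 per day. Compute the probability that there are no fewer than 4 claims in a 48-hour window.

Over the interval, μ = 3 × 2 = 6 (a 48-hour window = 2 days).
P(N ≥ 4) = 1 − P(N ≤ 3) = 1 − Σ_{j=0}^{3} e^(−μ) μ^j/j! ≈ 0.8488.

0.8488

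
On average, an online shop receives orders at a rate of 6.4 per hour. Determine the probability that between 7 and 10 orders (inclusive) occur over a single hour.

With mean μ = 6.4 per hour,
P(7 ≤ N ≤ 10) = Σ_{j=7}^{10} e^(−6.4) · 6.4^j/j! ≈ 0.3963.

0.3963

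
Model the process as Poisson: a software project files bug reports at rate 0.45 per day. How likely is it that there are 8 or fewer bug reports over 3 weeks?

Over the interval, μ = 0.45 × 21 = 9.45 (3 weeks = 21 days).
P(N ≤ 8) = Σ_{j=0}^{8} e^(−μ) μ^j/j! ≈ 0.3980.

0.3980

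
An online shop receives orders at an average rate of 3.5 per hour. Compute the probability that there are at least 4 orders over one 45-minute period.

0.2694

Over the interval, μ = 3.5 × 0.75 = 2.625 (a 45-minute period = 0.75 hours).
P(N ≥ 4) = 1 − P(N ≤ 3) = 1 − Σ_{j=0}^{3} e^(−μ) μ^j/j! ≈ 0.2694.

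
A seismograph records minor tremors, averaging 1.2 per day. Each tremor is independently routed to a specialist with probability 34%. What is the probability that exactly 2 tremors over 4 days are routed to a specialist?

Thinning: the tremors that are routed to a specialist themselves form a Poisson process with rate 0.34 × 1.2 = 0.408 per day.
Over the interval, μ = 0.408 × 4 = 1.632 (4 days).
P(N = 2) = e^(−1.632) · 1.632^2/2! ≈ 0.2604.

0.2604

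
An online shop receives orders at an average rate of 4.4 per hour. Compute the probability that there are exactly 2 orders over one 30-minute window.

0.2681

Over the interval, μ = 4.4 × 0.5 = 2.2 (a 30-minute window = 0.5 hours).
P(N = 2) = e^(−μ) μ^2/2! = e^(−2.2) · 2.2^2/2 ≈ 0.2681.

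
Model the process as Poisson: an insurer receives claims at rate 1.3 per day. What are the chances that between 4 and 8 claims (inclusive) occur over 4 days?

Over the interval, μ = 1.3 × 4 = 5.2 (4 days).
P(4 ≤ N ≤ 8) = Σ_{j=4}^{8} e^(−5.2) · 5.2^j/j! ≈ 0.6800.

0.6800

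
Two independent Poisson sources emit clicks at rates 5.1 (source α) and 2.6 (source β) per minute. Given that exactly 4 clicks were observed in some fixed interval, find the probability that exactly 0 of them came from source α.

Given the total, each event is independently from source α with probability p = λ_α/(λ_α+λ_β) = 5.1/7.7 ≈ 0.6623.
So K ~ Binomial(4, 5.1/7.7): P(K = 0) = C(4,0) · (5.1/7.7)^0 · (2.6/7.7)^4 ≈ 0.0130.

0.0130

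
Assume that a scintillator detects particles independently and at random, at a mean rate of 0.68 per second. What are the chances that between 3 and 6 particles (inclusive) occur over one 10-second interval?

Over the interval, μ = 0.68 × 10 = 6.8 (a 10-second interval = 10 seconds).
P(3 ≤ N ≤ 6) = Σ_{j=3}^{6} e^(−6.8) · 6.8^j/j! ≈ 0.4455.

0.4455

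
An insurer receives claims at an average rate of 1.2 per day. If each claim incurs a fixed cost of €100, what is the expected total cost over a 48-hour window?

€240

E[N] = 1.2 × 2 = 2.4 (a 48-hour window = 2 days); E[cost] = 2.4 × €100 = €240.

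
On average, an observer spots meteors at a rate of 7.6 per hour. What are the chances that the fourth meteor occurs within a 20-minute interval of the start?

Over the interval, μ = 7.6 × 1/3 ≈ 2.53333 (a 20-minute interval = 1/3 hours).
The fourth arrival falls in the interval iff at least 4 events occur there: P(S_4 ≤ t) = P(N ≥ 4) = 1 − P(N ≤ 3) ≈ 0.2496.

0.2496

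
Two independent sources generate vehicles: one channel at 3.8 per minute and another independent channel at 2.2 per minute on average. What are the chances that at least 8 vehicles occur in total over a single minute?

0.2560

Independent Poisson processes superpose: combined rate λ = 3.8 + 2.2 = 6 per minute.
So μ = 6.
P(N ≥ 8) = 1 − P(N ≤ 7) ≈ 0.2560.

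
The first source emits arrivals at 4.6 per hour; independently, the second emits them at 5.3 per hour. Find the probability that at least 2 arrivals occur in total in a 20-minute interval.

0.8414

Independent Poisson processes superpose: combined rate λ = 4.6 + 5.3 = 9.9 per hour.
Over the interval, μ = 9.9 × 1/3 = 3.3 (a 20-minute interval = 1/3 hours).
P(N ≥ 2) = 1 − P(N ≤ 1) ≈ 0.8414.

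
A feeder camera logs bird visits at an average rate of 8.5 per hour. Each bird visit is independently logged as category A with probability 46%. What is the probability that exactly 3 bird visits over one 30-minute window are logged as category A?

0.1763

Thinning: the bird visits that are logged as category A themselves form a Poisson process with rate 0.46 × 8.5 = 3.91 per hour.
Over the interval, μ = 3.91 × 0.5 = 1.955 (a 30-minute window = 0.5 hours).
P(N = 3) = e^(−1.955) · 1.955^3/3! ≈ 0.1763.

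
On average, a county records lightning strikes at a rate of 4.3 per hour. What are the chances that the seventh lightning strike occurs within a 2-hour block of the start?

0.7543

Over the interval, μ = 4.3 × 2 = 8.6 (a 2-hour block = 2 hours).
The seventh arrival falls in the interval iff at least 7 events occur there: P(S_7 ≤ t) = P(N ≥ 7) = 1 − P(N ≤ 6) ≈ 0.7543.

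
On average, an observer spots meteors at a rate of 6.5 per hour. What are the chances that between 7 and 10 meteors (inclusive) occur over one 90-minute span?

0.4676

Over the interval, μ = 6.5 × 1.5 = 9.75 (a 90-minute span = 1.5 hours).
P(7 ≤ N ≤ 10) = Σ_{j=7}^{10} e^(−9.75) · 9.75^j/j! ≈ 0.4676.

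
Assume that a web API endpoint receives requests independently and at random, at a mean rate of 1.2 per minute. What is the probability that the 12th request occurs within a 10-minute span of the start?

Over the interval, μ = 1.2 × 10 = 12 (a 10-minute span = 10 minutes).
The 12th arrival falls in the interval iff at least 12 events occur there: P(S_12 ≤ t) = P(N ≥ 12) = 1 − P(N ≤ 11) ≈ 0.5384.

0.5384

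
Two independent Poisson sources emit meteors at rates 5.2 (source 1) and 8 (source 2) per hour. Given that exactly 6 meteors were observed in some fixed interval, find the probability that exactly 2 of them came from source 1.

Given the total, each event is independently from source 1 with probability p = λ_1/(λ_1+λ_2) = 5.2/13.2 ≈ 0.3939.
So K ~ Binomial(6, 5.2/13.2): P(K = 2) = C(6,2) · (5.2/13.2)^2 · (8/13.2)^4 ≈ 0.3141.

0.3141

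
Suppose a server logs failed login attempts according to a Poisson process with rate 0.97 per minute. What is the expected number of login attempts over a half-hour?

29.1

E[N] = λt = 0.97 × 30 = 29.1 (a half-hour = 30 minutes).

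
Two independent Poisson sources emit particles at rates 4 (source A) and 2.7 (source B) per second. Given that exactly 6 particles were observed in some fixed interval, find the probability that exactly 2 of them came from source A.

0.1410

Given the total, each event is independently from source A with probability p = λ_A/(λ_A+λ_B) = 4/6.7 ≈ 0.5970.
So K ~ Binomial(6, 4/6.7): P(K = 2) = C(6,2) · (4/6.7)^2 · (2.7/6.7)^4 ≈ 0.1410.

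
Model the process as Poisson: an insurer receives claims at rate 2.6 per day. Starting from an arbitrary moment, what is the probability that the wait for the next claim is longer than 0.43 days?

The wait for the next event is exponential with rate λ = 2.6 per day.
P(T > 0.43) = e^(−λt) = e^(−2.6 × 0.43) = e^(−1.118) ≈ 0.3269.

0.3269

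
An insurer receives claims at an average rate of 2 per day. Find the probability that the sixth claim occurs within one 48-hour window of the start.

Over the interval, μ = 2 × 2 = 4 (a 48-hour window = 2 days).
The sixth arrival falls in the interval iff at least 6 events occur there: P(S_6 ≤ t) = P(N ≥ 6) = 1 − P(N ≤ 5) ≈ 0.2149.

0.2149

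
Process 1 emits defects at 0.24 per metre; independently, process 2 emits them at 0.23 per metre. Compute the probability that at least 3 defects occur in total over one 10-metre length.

0.8477

Independent Poisson processes superpose: combined rate λ = 0.24 + 0.23 = 0.47 per metre.
Over the interval, μ = 0.47 × 10 = 4.7 (a 10-metre length = 10 metres).
P(N ≥ 3) = 1 − P(N ≤ 2) ≈ 0.8477.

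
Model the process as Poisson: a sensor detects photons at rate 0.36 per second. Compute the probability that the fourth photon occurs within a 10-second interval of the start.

0.4848

Over the interval, μ = 0.36 × 10 = 3.6 (a 10-second interval = 10 seconds).
The fourth arrival falls in the interval iff at least 4 events occur there: P(S_4 ≤ t) = P(N ≥ 4) = 1 − P(N ≤ 3) ≈ 0.4848.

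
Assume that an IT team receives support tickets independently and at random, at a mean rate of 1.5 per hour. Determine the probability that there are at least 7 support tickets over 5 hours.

Over the interval, μ = 1.5 × 5 = 7.5 (5 hours).
P(N ≥ 7) = 1 − P(N ≤ 6) = 1 − Σ_{j=0}^{6} e^(−μ) μ^j/j! ≈ 0.6218.

0.6218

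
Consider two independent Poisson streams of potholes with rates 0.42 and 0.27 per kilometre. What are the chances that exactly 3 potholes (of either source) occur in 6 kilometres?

0.1883

Independent Poisson processes superpose: combined rate λ = 0.42 + 0.27 = 0.69 per kilometre.
Over the interval, μ = 0.69 × 6 = 4.14 (6 kilometres).
P(N = 3) = e^(−4.14) · 4.14^3/3! ≈ 0.1883.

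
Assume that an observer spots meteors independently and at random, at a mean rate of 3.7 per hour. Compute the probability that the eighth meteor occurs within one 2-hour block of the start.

0.4607

Over the interval, μ = 3.7 × 2 = 7.4 (a 2-hour block = 2 hours).
The eighth arrival falls in the interval iff at least 8 events occur there: P(S_8 ≤ t) = P(N ≥ 8) = 1 − P(N ≤ 7) ≈ 0.4607.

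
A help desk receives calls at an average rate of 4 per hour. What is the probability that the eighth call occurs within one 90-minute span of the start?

0.2560

Over the interval, μ = 4 × 1.5 = 6 (a 90-minute span = 1.5 hours).
The eighth arrival falls in the interval iff at least 8 events occur there: P(S_8 ≤ t) = P(N ≥ 8) = 1 − P(N ≤ 7) ≈ 0.2560.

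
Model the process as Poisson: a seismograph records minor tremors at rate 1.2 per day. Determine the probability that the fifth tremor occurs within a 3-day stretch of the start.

0.2936

Over the interval, μ = 1.2 × 3 = 3.6 (a 3-day stretch = 3 days).
The fifth arrival falls in the interval iff at least 5 events occur there: P(S_5 ≤ t) = P(N ≥ 5) = 1 − P(N ≤ 4) ≈ 0.2936.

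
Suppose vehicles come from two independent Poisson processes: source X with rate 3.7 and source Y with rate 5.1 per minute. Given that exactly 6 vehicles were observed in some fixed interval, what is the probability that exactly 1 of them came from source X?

Given the total, each event is independently from source X with probability p = λ_X/(λ_X+λ_Y) = 3.7/8.8 ≈ 0.4205.
So K ~ Binomial(6, 3.7/8.8): P(K = 1) = C(6,1) · (3.7/8.8)^1 · (5.1/8.8)^5 ≈ 0.1649.

0.1649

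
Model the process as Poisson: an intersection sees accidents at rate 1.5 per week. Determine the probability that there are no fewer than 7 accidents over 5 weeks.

Over the interval, μ = 1.5 × 5 = 7.5 (5 weeks).
P(N ≥ 7) = 1 − P(N ≤ 6) = 1 − Σ_{j=0}^{6} e^(−μ) μ^j/j! ≈ 0.6218.

0.6218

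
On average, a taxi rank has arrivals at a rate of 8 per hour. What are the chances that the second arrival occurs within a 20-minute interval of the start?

Over the interval, μ = 8 × 1/3 ≈ 2.66667 (a 20-minute interval = 1/3 hours).
The second arrival falls in the interval iff at least 2 events occur there: P(S_2 ≤ t) = P(N ≥ 2) = 1 − P(N ≤ 1) ≈ 0.7452.

0.7452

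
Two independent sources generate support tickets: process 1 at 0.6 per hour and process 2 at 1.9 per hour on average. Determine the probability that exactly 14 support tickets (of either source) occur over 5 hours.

Independent Poisson processes superpose: combined rate λ = 0.6 + 1.9 = 2.5 per hour.
Over the interval, μ = 2.5 × 5 = 12.5 (5 hours).
P(N = 14) = e^(−12.5) · 12.5^14/14! ≈ 0.0972.

0.0972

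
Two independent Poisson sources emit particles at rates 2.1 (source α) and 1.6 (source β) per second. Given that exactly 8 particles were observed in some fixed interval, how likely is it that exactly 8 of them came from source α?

Given the total, each event is independently from source α with probability p = λ_α/(λ_α+λ_β) = 2.1/3.7 ≈ 0.5676.
So K ~ Binomial(8, 2.1/3.7): P(K = 8) = C(8,8) · (2.1/3.7)^8 · (1.6/3.7)^0 ≈ 0.0108.

0.0108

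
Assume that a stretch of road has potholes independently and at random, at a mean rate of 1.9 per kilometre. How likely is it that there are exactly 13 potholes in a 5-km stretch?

0.0617

Over the interval, μ = 1.9 × 5 = 9.5 (a 5-km stretch = 5 kilometres).
P(N = 13) = e^(−μ) μ^13/13! = e^(−9.5) · 9.5^13/6227020800 ≈ 0.0617.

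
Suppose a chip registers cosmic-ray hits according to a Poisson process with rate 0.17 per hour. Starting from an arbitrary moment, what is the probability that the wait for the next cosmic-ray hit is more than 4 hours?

The wait for the next event is exponential with rate λ = 0.17 per hour.
P(T > 4) = e^(−λt) = e^(−0.17 × 4) = e^(−0.68) ≈ 0.5066.

0.5066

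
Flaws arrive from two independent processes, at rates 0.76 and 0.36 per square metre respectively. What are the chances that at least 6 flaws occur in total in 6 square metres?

Independent Poisson processes superpose: combined rate λ = 0.76 + 0.36 = 1.12 per square metre.
Over the interval, μ = 1.12 × 6 = 6.72 (6 square metres).
P(N ≥ 6) = 1 − P(N ≤ 5) ≈ 0.6621.

0.6621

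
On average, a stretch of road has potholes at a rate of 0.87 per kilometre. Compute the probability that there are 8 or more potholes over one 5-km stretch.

0.0747

Over the interval, μ = 0.87 × 5 = 4.35 (a 5-km stretch = 5 kilometres).
P(N ≥ 8) = 1 − P(N ≤ 7) = 1 − Σ_{j=0}^{7} e^(−μ) μ^j/j! ≈ 0.0747.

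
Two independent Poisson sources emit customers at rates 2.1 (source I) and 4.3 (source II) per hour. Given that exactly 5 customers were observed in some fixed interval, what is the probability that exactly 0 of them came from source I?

Given the total, each event is independently from source I with probability p = λ_I/(λ_I+λ_II) = 2.1/6.4 ≈ 0.3281.
So K ~ Binomial(5, 2.1/6.4): P(K = 0) = C(5,0) · (2.1/6.4)^0 · (4.3/6.4)^5 ≈ 0.1369.

0.1369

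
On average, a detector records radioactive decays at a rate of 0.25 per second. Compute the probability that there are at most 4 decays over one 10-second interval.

0.8912

Over the interval, μ = 0.25 × 10 = 2.5 (a 10-second interval = 10 seconds).
P(N ≤ 4) = Σ_{j=0}^{4} e^(−μ) μ^j/j! ≈ 0.8912.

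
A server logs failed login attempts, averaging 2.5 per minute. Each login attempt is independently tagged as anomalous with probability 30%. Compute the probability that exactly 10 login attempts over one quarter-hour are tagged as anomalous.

Thinning: the login attempts that are tagged as anomalous themselves form a Poisson process with rate 0.3 × 2.5 = 0.75 per minute.
Over the interval, μ = 0.75 × 15 = 11.25 (a quarter-hour = 15 minutes).
P(N = 10) = e^(−11.25) · 11.25^10/10! ≈ 0.1164.

0.1164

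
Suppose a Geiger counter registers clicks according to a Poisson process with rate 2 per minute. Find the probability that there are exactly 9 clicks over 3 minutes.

Over the interval, μ = 2 × 3 = 6 (3 minutes).
P(N = 9) = e^(−μ) μ^9/9! = e^(−6) · 6^9/362880 ≈ 0.0688.

0.0688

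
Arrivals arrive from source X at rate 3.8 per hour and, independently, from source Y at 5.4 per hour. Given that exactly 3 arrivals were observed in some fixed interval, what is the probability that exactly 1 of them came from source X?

Given the total, each event is independently from source X with probability p = λ_X/(λ_X+λ_Y) = 3.8/9.2 ≈ 0.4130.
So K ~ Binomial(3, 3.8/9.2): P(K = 1) = C(3,1) · (3.8/9.2)^1 · (5.4/9.2)^2 ≈ 0.4269.

0.4269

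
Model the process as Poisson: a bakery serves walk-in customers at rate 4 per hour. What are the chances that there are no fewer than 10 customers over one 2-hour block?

Over the interval, μ = 4 × 2 = 8 (a 2-hour block = 2 hours).
P(N ≥ 10) = 1 − P(N ≤ 9) = 1 − Σ_{j=0}^{9} e^(−μ) μ^j/j! ≈ 0.2834.

0.2834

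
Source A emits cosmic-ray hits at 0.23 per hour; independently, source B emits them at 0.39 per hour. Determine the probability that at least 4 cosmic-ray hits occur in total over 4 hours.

Independent Poisson processes superpose: combined rate λ = 0.23 + 0.39 = 0.62 per hour.
Over the interval, μ = 0.62 × 4 = 2.48 (4 hours).
P(N ≥ 4) = 1 − P(N ≤ 3) ≈ 0.2382.

0.2382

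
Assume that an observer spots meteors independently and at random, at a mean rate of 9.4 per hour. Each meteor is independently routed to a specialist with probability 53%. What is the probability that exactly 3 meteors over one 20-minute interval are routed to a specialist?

0.1450

Thinning: the meteors that are routed to a specialist themselves form a Poisson process with rate 0.53 × 9.4 = 4.982 per hour.
Over the interval, μ = 4.982 × 1/3 ≈ 1.66067 (a 20-minute interval = 1/3 hours).
P(N = 3) = e^(−1.66067) · 1.66067^3/3! ≈ 0.1450.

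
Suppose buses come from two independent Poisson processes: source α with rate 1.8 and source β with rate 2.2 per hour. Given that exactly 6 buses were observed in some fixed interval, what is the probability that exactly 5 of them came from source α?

0.0609

Given the total, each event is independently from source α with probability p = λ_α/(λ_α+λ_β) = 1.8/4 = 0.4500.
So K ~ Binomial(6, 1.8/4): P(K = 5) = C(6,5) · (1.8/4)^5 · (2.2/4)^1 ≈ 0.0609.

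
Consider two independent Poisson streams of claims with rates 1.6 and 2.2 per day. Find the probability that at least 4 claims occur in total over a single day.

0.5265

Independent Poisson processes superpose: combined rate λ = 1.6 + 2.2 = 3.8 per day.
So μ = 3.8.
P(N ≥ 4) = 1 − P(N ≤ 3) ≈ 0.5265.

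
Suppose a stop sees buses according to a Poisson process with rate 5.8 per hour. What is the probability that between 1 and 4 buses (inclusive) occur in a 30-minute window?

Over the interval, μ = 5.8 × 0.5 = 2.9 (a 30-minute window = 0.5 hours).
P(1 ≤ N ≤ 4) = Σ_{j=1}^{4} e^(−2.9) · 2.9^j/j! ≈ 0.7768.

0.7768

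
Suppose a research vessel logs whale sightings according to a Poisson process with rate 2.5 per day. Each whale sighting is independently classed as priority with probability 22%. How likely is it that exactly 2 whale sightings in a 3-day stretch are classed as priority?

0.2614

Thinning: the whale sightings that are classed as priority themselves form a Poisson process with rate 0.22 × 2.5 = 0.55 per day.
Over the interval, μ = 0.55 × 3 = 1.65 (a 3-day stretch = 3 days).
P(N = 2) = e^(−1.65) · 1.65^2/2! ≈ 0.2614.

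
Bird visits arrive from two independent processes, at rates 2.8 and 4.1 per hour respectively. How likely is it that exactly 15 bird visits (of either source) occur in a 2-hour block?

0.0974

Independent Poisson processes superpose: combined rate λ = 2.8 + 4.1 = 6.9 per hour.
Over the interval, μ = 6.9 × 2 = 13.8 (a 2-hour block = 2 hours).
P(N = 15) = e^(−13.8) · 13.8^15/15! ≈ 0.0974.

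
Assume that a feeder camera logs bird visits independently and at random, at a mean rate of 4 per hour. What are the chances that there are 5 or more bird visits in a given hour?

0.3712

With mean μ = 4 per hour,
P(N ≥ 5) = 1 − P(N ≤ 4) = 1 − Σ_{j=0}^{4} e^(−μ) μ^j/j! ≈ 0.3712.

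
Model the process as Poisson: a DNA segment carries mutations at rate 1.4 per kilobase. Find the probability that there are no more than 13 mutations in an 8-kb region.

Over the interval, μ = 1.4 × 8 = 11.2 (an 8-kb region = 8 kilobases).
P(N ≤ 13) = Σ_{j=0}^{13} e^(−μ) μ^j/j! ≈ 0.7624.

0.7624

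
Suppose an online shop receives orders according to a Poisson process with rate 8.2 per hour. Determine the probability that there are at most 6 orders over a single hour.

With mean μ = 8.2 per hour,
P(N ≤ 6) = Σ_{j=0}^{6} e^(−μ) μ^j/j! ≈ 0.2896.

0.2896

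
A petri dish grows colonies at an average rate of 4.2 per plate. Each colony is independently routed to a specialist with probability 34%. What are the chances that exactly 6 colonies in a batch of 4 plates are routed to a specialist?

Thinning: the colonies that are routed to a specialist themselves form a Poisson process with rate 0.34 × 4.2 = 1.428 per plate.
Over the interval, μ = 1.428 × 4 = 5.712 (a batch of 4 plates = 4 plates).
P(N = 6) = e^(−5.712) · 5.712^6/6! ≈ 0.1595.

0.1595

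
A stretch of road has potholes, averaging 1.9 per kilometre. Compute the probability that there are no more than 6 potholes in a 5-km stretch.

Over the interval, μ = 1.9 × 5 = 9.5 (a 5-km stretch = 5 kilometres).
P(N ≤ 6) = Σ_{j=0}^{6} e^(−μ) μ^j/j! ≈ 0.1649.

0.1649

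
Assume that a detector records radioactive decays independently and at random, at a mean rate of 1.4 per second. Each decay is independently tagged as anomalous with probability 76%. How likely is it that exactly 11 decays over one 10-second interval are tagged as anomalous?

Thinning: the decays that are tagged as anomalous themselves form a Poisson process with rate 0.76 × 1.4 = 1.064 per second.
Over the interval, μ = 1.064 × 10 = 10.64 (a 10-second interval = 10 seconds).
P(N = 11) = e^(−10.64) · 10.64^11/11! ≈ 0.1187.

0.1187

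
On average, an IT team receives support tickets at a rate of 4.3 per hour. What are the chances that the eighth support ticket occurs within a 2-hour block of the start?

Over the interval, μ = 4.3 × 2 = 8.6 (a 2-hour block = 2 hours).
The eighth arrival falls in the interval iff at least 8 events occur there: P(S_8 ≤ t) = P(N ≥ 8) = 1 − P(N ≤ 7) ≈ 0.6272.

0.6272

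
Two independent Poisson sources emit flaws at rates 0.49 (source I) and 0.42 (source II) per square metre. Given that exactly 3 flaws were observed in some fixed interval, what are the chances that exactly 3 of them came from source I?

0.1561

Given the total, each event is independently from source I with probability p = λ_I/(λ_I+λ_II) = 0.49/0.91 ≈ 0.5385.
So K ~ Binomial(3, 0.49/0.91): P(K = 3) = C(3,3) · (0.49/0.91)^3 · (0.42/0.91)^0 ≈ 0.1561.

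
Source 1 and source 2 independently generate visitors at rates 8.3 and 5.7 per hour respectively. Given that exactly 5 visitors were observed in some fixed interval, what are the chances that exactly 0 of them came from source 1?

Given the total, each event is independently from source 1 with probability p = λ_1/(λ_1+λ_2) = 8.3/14 ≈ 0.5929.
So K ~ Binomial(5, 8.3/14): P(K = 0) = C(5,0) · (8.3/14)^0 · (5.7/14)^5 ≈ 0.0112.

0.0112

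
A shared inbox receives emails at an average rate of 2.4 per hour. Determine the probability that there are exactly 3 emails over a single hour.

With mean μ = 2.4 per hour,
P(N = 3) = e^(−μ) μ^3/3! = e^(−2.4) · 2.4^3/6 ≈ 0.2090.

0.2090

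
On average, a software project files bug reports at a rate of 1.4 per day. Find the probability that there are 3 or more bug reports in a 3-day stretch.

0.7898

Over the interval, μ = 1.4 × 3 = 4.2 (a 3-day stretch = 3 days).
P(N ≥ 3) = 1 − P(N ≤ 2) = 1 − Σ_{j=0}^{2} e^(−μ) μ^j/j! ≈ 0.7898.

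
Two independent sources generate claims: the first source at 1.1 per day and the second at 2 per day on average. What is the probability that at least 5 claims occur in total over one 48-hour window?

0.7408

Independent Poisson processes superpose: combined rate λ = 1.1 + 2 = 3.1 per day.
Over the interval, μ = 3.1 × 2 = 6.2 (a 48-hour window = 2 days).
P(N ≥ 5) = 1 − P(N ≤ 4) ≈ 0.7408.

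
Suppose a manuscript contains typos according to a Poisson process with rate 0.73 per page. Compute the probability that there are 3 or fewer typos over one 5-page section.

0.5046

Over the interval, μ = 0.73 × 5 = 3.65 (a 5-page section = 5 pages).
P(N ≤ 3) = Σ_{j=0}^{3} e^(−μ) μ^j/j! ≈ 0.5046.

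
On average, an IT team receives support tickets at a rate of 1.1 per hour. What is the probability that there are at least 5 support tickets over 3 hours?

0.2374

Over the interval, μ = 1.1 × 3 = 3.3 (3 hours).
P(N ≥ 5) = 1 − P(N ≤ 4) = 1 − Σ_{j=0}^{4} e^(−μ) μ^j/j! ≈ 0.2374.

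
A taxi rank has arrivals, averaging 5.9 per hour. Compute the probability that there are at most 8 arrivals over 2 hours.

Over the interval, μ = 5.9 × 2 = 11.8 (2 hours).
P(N ≤ 8) = Σ_{j=0}^{8} e^(−μ) μ^j/j! ≈ 0.1686.

0.1686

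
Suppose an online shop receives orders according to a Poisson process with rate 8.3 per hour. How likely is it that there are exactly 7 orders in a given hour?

0.1338

With mean μ = 8.3 per hour,
P(N = 7) = e^(−μ) μ^7/7! = e^(−8.3) · 8.3^7/5040 ≈ 0.1338.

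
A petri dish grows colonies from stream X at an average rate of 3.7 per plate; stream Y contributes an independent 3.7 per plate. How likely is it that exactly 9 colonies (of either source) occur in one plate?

Independent Poisson processes superpose: combined rate λ = 3.7 + 3.7 = 7.4 per plate.
So μ = 7.4.
P(N = 9) = e^(−7.4) · 7.4^9/9! ≈ 0.1121.

0.1121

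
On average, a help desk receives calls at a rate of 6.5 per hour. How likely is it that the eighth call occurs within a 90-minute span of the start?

Over the interval, μ = 6.5 × 1.5 = 9.75 (a 90-minute span = 1.5 hours).
The eighth arrival falls in the interval iff at least 8 events occur there: P(S_8 ≤ t) = P(N ≥ 8) = 1 − P(N ≤ 7) ≈ 0.7564.

0.7564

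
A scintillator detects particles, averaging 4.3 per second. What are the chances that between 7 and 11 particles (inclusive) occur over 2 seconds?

0.5943

Over the interval, μ = 4.3 × 2 = 8.6 (2 seconds).
P(7 ≤ N ≤ 11) = Σ_{j=7}^{11} e^(−8.6) · 8.6^j/j! ≈ 0.5943.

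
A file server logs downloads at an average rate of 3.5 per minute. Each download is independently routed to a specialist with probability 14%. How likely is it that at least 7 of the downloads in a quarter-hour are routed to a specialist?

0.6010

Thinning: the downloads that are routed to a specialist themselves form a Poisson process with rate 0.14 × 3.5 = 0.49 per minute.
Over the interval, μ = 0.49 × 15 = 7.35 (a quarter-hour = 15 minutes).
P(N ≥ 7) = 1 − P(N ≤ 6) ≈ 0.6010.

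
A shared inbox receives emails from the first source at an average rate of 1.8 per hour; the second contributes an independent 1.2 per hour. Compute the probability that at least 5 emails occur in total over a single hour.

Independent Poisson processes superpose: combined rate λ = 1.8 + 1.2 = 3 per hour.
So μ = 3.
P(N ≥ 5) = 1 − P(N ≤ 4) ≈ 0.1847.

0.1847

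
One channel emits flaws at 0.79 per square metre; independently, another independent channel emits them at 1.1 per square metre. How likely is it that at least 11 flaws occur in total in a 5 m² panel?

Independent Poisson processes superpose: combined rate λ = 0.79 + 1.1 = 1.89 per square metre.
Over the interval, μ = 1.89 × 5 = 9.45 (a 5 m² panel = 5 square metres).
P(N ≥ 11) = 1 − P(N ≤ 10) ≈ 0.3485.

0.3485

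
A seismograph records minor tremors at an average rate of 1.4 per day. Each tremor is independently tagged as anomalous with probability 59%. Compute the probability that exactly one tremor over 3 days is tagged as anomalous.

Thinning: the tremors that are tagged as anomalous themselves form a Poisson process with rate 0.59 × 1.4 = 0.826 per day.
Over the interval, μ = 0.826 × 3 = 2.478 (3 days).
P(N = 1) = e^(−2.478) · 2.478^1/1! ≈ 0.2079.

0.2079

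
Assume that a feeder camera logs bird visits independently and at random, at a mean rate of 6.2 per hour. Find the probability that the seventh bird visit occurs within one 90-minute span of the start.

Over the interval, μ = 6.2 × 1.5 = 9.3 (a 90-minute span = 1.5 hours).
The seventh arrival falls in the interval iff at least 7 events occur there: P(S_7 ≤ t) = P(N ≥ 7) = 1 − P(N ≤ 6) ≈ 0.8192.

0.8192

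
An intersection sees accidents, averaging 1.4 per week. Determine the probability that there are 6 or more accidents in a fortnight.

Over the interval, μ = 1.4 × 2 = 2.8 (a fortnight = 2 weeks).
P(N ≥ 6) = 1 − P(N ≤ 5) = 1 − Σ_{j=0}^{5} e^(−μ) μ^j/j! ≈ 0.0651.

0.0651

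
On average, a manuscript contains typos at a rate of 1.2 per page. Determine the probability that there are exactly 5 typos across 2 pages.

0.0602

Over the interval, μ = 1.2 × 2 = 2.4 (2 pages).
P(N = 5) = e^(−μ) μ^5/5! = e^(−2.4) · 2.4^5/120 ≈ 0.0602.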